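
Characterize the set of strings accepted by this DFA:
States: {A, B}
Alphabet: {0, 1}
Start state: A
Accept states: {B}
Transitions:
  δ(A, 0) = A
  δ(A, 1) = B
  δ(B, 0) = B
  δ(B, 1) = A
Testing a few strings:
  '010' → accept
  '101' → reject
  '1' → accept
  '10' → accept
State roles: A=even number of 1's so far; B=odd number of 1's so far
All binary strings with an odd number of 1's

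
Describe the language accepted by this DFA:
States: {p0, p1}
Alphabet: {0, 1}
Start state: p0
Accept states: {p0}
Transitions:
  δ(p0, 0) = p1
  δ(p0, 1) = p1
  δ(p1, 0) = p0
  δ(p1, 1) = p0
Testing a few strings:
  '1' → reject
  '10' → accept
  '110' → reject
  '011' → reject
State roles: p0=even length so far; p1=odd length so far
All binary strings of even length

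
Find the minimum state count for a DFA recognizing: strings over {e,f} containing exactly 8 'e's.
By Myhill–Nerode, count the distinguishable equivalence classes: 10 classes — having seen 0, 1, …, 8, or >8 copies of 'e'; the count-8 class is the only accepting one and >8 is dead.
10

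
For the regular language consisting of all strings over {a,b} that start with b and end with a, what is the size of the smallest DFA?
By Myhill–Nerode, count the distinguishable equivalence classes: four classes — empty / starts-b-ends-b / starts-b-ends-a / starts-a (dead).
4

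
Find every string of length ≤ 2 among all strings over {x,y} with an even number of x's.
ε, y, xx, yy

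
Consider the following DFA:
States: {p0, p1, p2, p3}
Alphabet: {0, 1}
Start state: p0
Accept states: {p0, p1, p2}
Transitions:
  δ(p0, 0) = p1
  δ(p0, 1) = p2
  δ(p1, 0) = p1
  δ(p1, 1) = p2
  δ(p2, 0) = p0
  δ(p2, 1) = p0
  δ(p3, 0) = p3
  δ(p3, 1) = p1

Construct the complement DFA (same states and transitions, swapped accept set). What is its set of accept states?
Complement accept states = All states \ Original accept states
= {p0, p1, p2, p3} \ {p0, p1, p2}
{p3}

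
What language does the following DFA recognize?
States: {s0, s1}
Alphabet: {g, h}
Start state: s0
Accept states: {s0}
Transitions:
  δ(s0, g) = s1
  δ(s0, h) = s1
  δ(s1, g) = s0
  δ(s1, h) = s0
Testing a few strings:
  'g' → reject
  'hhh' → reject
  'gh' → accept
  'hgg' → reject
State roles: s0=even length so far; s1=odd length so far
All strings over {g,h} of even length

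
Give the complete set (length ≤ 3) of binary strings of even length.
ε, 00, 01, 10, 11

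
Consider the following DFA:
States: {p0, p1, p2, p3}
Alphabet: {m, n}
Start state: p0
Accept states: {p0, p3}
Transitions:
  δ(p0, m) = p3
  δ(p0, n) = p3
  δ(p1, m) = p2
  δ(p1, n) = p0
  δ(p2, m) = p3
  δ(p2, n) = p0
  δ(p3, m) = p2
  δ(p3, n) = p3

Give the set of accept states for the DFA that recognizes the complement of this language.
Complement accept states = All states \ Original accept states
= {p0, p1, p2, p3} \ {p0, p3}
{p1, p2}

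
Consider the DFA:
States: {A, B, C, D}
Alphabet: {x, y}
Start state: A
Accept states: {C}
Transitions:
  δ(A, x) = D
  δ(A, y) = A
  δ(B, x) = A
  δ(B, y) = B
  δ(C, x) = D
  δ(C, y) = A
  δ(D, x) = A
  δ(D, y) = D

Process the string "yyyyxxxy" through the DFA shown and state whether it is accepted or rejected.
Processing string "yyyyxxxy":
  A --y--> A
  A --y--> A
  A --y--> A
  A --y--> A
  A --x--> D
  D --x--> A
  A --x--> D
  D --y--> D
Final state: D
Accept states: {C}
No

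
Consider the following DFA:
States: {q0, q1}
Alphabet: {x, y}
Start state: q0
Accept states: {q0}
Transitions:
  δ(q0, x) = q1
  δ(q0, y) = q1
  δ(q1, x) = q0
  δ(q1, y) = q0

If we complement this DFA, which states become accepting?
Complement accept states = All states \ Original accept states
= {q0, q1} \ {q0}
{q1}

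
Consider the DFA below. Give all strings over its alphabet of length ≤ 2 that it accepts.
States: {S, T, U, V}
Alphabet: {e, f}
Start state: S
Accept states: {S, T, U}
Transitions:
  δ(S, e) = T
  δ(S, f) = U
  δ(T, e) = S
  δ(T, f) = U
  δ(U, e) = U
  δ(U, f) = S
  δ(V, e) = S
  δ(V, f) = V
ε, e, f, ee, ef, fe, ff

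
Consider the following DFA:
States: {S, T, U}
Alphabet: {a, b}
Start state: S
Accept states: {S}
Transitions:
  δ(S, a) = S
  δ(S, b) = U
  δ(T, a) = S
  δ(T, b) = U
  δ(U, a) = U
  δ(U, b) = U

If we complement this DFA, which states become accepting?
Complement accept states = All states \ Original accept states
= {S, T, U} \ {S}
{T, U}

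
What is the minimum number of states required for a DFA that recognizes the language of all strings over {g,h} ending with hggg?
By Myhill–Nerode, count the distinguishable equivalence classes: 5 classes — one per longest suffix of the input that is a prefix of 'hggg' (lengths 0 through 4); only the length-4 class is accepting.
5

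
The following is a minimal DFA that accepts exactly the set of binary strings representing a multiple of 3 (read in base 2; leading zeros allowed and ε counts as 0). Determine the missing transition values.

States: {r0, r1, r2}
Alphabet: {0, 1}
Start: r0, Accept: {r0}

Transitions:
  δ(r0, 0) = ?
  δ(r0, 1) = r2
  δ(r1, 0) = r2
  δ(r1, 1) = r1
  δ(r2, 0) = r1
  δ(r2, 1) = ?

From the language and accept set, identify what each state tracks — r0: value ≡ 0 (mod 3); r1: value ≡ 2 (mod 3); r2: value ≡ 1 (mod 3).
Each missing δ(q, a) is the state matching the new tracked value after reading a.
δ(r0, 0) = r0; δ(r2, 1) = r0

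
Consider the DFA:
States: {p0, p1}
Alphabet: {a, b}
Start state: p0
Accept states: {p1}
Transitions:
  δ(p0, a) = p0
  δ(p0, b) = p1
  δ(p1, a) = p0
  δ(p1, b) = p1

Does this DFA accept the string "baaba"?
Processing string "baaba":
  p0 --b--> p1
  p1 --a--> p0
  p0 --a--> p0
  p0 --b--> p1
  p1 --a--> p0
Final state: p0
Accept states: {p1}
No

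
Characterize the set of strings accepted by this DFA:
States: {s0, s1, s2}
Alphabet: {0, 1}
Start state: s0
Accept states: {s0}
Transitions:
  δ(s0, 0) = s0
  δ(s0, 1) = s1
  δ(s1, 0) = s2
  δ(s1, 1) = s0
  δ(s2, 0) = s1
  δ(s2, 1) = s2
Testing a few strings:
  '000' → accept
  '01' → reject
  '011' → accept
  '0001' → reject
State roles: s0=value ≡ 0 (mod 3); s1=value ≡ 1 (mod 3); s2=value ≡ 2 (mod 3)
All binary strings representing a multiple of 3 (read in base 2; leading zeros allowed and ε counts as 0)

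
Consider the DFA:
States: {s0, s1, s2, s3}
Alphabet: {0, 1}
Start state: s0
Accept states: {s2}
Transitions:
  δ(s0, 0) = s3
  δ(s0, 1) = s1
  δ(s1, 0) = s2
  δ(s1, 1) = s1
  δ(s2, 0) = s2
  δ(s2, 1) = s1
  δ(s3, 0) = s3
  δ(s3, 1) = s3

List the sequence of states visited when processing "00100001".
read '0': s0 → s3
  read '0': s3 → s3
  read '1': s3 → s3
  read '0': s3 → s3
  read '0': s3 → s3
  read '0': s3 → s3
  read '0': s3 → s3
  read '1': s3 → s3
s0 -> s3 -> s3 -> s3 -> s3 -> s3 -> s3 -> s3 -> s3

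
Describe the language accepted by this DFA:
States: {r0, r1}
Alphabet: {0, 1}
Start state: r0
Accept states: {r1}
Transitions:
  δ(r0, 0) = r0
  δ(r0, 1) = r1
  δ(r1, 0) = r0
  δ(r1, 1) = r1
Testing a few strings:
  '0' → reject
  '11' → accept
  '01' → accept
  '1' → accept
State roles: r0=last symbol not 1; r1=last symbol is 1
All binary strings ending with 1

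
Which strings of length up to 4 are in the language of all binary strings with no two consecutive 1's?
ε, 0, 1, 00, 01, 10, 000, 001, 010, 100, 101, 0000, 0001, 0010, 0100, 0101, 1000, 1001, 1010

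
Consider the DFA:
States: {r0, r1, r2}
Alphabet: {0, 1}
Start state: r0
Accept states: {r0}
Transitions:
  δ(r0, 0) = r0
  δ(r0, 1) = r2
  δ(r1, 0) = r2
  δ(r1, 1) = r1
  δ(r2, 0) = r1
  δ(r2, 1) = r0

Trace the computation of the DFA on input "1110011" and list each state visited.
read '1': r0 → r2
  read '1': r2 → r0
  read '1': r0 → r2
  read '0': r2 → r1
  read '0': r1 → r2
  read '1': r2 → r0
  read '1': r0 → r2
r0 -> r2 -> r0 -> r2 -> r1 -> r2 -> r0 -> r2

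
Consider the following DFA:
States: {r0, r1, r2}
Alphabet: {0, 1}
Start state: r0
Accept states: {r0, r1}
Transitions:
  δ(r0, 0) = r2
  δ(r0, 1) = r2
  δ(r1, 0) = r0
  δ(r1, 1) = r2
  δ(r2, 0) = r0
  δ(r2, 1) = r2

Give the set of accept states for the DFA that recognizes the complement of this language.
Complement accept states = All states \ Original accept states
= {r0, r1, r2} \ {r0, r1}
{r2}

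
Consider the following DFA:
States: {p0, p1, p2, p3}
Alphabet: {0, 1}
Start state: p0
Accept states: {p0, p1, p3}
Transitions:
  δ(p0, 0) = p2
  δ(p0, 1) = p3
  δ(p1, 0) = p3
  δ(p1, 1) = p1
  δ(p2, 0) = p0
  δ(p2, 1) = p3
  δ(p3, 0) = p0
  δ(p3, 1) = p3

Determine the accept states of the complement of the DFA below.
Complement accept states = All states \ Original accept states
= {p0, p1, p2, p3} \ {p0, p1, p3}
{p2}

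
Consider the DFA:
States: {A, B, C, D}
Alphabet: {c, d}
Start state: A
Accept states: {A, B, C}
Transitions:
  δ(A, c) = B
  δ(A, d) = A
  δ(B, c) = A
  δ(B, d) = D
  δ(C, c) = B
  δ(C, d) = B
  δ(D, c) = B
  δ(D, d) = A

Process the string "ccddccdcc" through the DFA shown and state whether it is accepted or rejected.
Processing string "ccddccdcc":
  A --c--> B
  B --c--> A
  A --d--> A
  A --d--> A
  A --c--> B
  B --c--> A
  A --d--> A
  A --c--> B
  B --c--> A
Final state: A
Accept states: {A, B, C}
Yes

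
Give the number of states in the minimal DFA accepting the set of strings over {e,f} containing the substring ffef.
By Myhill–Nerode, count the distinguishable equivalence classes: 5 classes — one per longest suffix of the input that is a prefix of 'ffef' (lengths 0 through 3), plus an absorbing 'already seen ffef' class.
5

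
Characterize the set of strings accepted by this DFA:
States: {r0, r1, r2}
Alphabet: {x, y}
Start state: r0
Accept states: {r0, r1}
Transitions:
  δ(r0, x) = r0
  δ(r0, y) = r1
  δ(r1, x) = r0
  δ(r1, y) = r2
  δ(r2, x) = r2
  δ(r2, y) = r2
Testing a few strings:
  'yxxy' → accept
  'yyyy' → reject
  'yy' → reject
  'yyxx' → reject
State roles: r0=last symbol not y (ok); r1=last symbol y (ok); r2=saw yy (dead)
All strings over {x,y} with no two consecutive y's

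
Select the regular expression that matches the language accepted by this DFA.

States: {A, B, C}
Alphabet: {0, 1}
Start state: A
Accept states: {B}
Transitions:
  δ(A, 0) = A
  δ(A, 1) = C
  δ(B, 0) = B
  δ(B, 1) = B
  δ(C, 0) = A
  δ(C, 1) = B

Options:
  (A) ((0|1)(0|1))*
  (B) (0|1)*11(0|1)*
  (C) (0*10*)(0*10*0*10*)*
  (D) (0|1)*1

Check each option against the DFA on short strings; one disagreement eliminates an option:
  (A) ((0|1)(0|1))*: on ε the DFA stays in A and rejects (A ∉ Accept), but the regex matches it → eliminate
  (B) (0|1)*11(0|1)*: agrees with the DFA on every string of length ≤ 6
  (C) (0*10*)(0*10*0*10*)*: on '1' the DFA goes A → C and rejects (C ∉ Accept), but the regex matches it → eliminate
  (D) (0|1)*1: on '1' the DFA goes A → C and rejects (C ∉ Accept), but the regex matches it → eliminate
Only (B) is consistent with the DFA.
(B) (0|1)*11(0|1)*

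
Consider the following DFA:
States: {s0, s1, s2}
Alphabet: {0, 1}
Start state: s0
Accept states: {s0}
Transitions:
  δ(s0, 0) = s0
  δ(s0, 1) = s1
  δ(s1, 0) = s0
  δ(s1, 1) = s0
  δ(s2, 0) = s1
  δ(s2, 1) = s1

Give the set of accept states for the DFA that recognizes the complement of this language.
Complement accept states = All states \ Original accept states
= {s0, s1, s2} \ {s0}
{s1, s2}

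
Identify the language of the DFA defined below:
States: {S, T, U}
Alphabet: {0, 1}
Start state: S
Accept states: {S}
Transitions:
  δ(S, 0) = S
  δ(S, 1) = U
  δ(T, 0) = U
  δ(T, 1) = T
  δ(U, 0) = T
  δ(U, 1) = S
Testing a few strings:
  '01' → reject
  '1' → reject
  '000' → accept
  '00' → accept
State roles: S=value ≡ 0 (mod 3); T=value ≡ 2 (mod 3); U=value ≡ 1 (mod 3)
All binary strings representing a multiple of 3 (read in base 2; leading zeros allowed and ε counts as 0)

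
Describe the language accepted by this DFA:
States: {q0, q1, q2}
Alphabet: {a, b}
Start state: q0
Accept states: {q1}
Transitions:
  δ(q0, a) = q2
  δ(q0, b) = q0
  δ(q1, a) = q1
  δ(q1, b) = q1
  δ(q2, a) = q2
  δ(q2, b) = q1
Testing a few strings:
  'aab' → accept
  'babb' → accept
  'b' → reject
  'bbb' → reject
State roles: q0=no a seen yet; q1=substring ab seen; q2=seen a a, waiting for b
All strings over {a,b} containing the substring ab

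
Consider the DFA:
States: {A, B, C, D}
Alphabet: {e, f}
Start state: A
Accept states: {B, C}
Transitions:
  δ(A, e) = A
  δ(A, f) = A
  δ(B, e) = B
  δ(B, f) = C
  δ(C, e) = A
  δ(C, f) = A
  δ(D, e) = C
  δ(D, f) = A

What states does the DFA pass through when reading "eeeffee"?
read 'e': A → A
  read 'e': A → A
  read 'e': A → A
  read 'f': A → A
  read 'f': A → A
  read 'e': A → A
  read 'e': A → A
A -> A -> A -> A -> A -> A -> A -> A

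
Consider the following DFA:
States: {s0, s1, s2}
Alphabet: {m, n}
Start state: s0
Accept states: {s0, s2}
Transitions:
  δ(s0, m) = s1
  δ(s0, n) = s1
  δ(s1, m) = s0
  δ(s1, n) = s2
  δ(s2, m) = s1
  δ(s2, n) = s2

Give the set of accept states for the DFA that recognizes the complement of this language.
Complement accept states = All states \ Original accept states
= {s0, s1, s2} \ {s0, s2}
{s1}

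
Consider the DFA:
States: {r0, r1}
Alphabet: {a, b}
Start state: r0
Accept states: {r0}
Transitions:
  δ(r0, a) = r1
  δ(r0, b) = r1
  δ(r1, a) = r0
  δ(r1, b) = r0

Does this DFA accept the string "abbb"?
Processing string "abbb":
  r0 --a--> r1
  r1 --b--> r0
  r0 --b--> r1
  r1 --b--> r0
Final state: r0
Accept states: {r0}
Yes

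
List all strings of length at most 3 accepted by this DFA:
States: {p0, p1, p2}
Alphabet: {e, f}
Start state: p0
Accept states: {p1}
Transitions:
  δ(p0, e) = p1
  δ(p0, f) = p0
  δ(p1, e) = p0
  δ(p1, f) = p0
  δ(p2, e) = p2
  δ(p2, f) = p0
e, fe, eee, efe, ffe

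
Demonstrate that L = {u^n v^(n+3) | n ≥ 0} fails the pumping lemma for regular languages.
Assume L is regular with pumping length p. Idea: pumping the u-block breaks the fixed offset of 3.
Choose s = u^p v^(p+3) ∈ L. By the pumping lemma, s = xyz with |xy| ≤ p, |y| > 0, so y = u^k with k ≥ 1. Then xy²z = u^(p+k) v^(p+3). For this to be in L we would need p+3 = (p+k)+3, i.e. k = 0, contradicting k ≥ 1. So xy²z ∉ L.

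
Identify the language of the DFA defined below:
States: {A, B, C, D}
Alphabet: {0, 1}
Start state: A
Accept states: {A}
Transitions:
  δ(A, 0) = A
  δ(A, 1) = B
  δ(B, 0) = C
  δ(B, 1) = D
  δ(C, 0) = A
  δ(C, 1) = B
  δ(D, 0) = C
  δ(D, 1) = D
Testing a few strings:
  '10' → reject
  '1111' → reject
  '11' → reject
  '011' → reject
State roles: A=value ≡ 0 (mod 4); B=value ≡ 1 (mod 4); C=value ≡ 2 (mod 4); D=value ≡ 3 (mod 4)
All binary strings representing a multiple of 4 (read in base 2; leading zeros allowed and ε counts as 0)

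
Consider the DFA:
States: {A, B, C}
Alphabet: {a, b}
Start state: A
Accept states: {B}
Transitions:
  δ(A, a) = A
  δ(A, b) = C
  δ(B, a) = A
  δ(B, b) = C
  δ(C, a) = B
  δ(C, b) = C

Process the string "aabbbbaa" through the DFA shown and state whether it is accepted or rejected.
Processing string "aabbbbaa":
  A --a--> A
  A --a--> A
  A --b--> C
  C --b--> C
  C --b--> C
  C --b--> C
  C --a--> B
  B --a--> A
Final state: A
Accept states: {B}
No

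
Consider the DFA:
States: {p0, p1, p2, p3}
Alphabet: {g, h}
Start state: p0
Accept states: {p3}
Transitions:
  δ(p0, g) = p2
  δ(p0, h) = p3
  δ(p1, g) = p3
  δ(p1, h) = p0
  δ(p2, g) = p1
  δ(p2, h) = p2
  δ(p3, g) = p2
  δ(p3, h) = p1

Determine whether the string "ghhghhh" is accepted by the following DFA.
Processing string "ghhghhh":
  p0 --g--> p2
  p2 --h--> p2
  p2 --h--> p2
  p2 --g--> p1
  p1 --h--> p0
  p0 --h--> p3
  p3 --h--> p1
Final state: p1
Accept states: {p3}
No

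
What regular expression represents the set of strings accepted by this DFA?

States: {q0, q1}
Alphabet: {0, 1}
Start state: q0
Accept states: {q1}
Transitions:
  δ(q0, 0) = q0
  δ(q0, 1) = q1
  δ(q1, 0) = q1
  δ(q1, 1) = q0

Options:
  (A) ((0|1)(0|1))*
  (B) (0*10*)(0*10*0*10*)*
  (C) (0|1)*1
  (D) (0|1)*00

Check each option against the DFA on short strings; one disagreement eliminates an option:
  (A) ((0|1)(0|1))*: on ε the DFA stays in q0 and rejects (q0 ∉ Accept), but the regex matches it → eliminate
  (B) (0*10*)(0*10*0*10*)*: agrees with the DFA on every string of length ≤ 6
  (C) (0|1)*1: on '10' the DFA goes q0 → q1 → q1 and accepts (q1 ∈ Accept), but the regex does not match it → eliminate
  (D) (0|1)*00: on '1' the DFA goes q0 → q1 and accepts (q1 ∈ Accept), but the regex does not match it → eliminate
Only (B) is consistent with the DFA.
(B) (0*10*)(0*10*0*10*)*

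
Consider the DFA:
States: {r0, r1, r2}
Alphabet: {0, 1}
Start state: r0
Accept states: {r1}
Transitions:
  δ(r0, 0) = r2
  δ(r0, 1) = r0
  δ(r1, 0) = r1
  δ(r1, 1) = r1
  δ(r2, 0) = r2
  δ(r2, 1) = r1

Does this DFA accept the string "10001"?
Processing string "10001":
  r0 --1--> r0
  r0 --0--> r2
  r2 --0--> r2
  r2 --0--> r2
  r2 --1--> r1
Final state: r1
Accept states: {r1}
Yes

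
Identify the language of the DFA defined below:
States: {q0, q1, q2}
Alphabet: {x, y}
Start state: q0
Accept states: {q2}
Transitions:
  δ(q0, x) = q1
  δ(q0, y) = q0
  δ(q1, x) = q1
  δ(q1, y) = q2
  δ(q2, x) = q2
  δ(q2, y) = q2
Testing a few strings:
  'y' → reject
  'yy' → reject
  'x' → reject
  'xy' → accept
State roles: q0=no x seen yet; q1=seen a x, waiting for y; q2=substring xy seen
All strings over {x,y} containing the substring xy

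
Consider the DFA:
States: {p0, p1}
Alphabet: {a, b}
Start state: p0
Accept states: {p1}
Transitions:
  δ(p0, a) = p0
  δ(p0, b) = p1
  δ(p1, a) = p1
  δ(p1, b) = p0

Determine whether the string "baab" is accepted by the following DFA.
Processing string "baab":
  p0 --b--> p1
  p1 --a--> p1
  p1 --a--> p1
  p1 --b--> p0
Final state: p0
Accept states: {p1}
No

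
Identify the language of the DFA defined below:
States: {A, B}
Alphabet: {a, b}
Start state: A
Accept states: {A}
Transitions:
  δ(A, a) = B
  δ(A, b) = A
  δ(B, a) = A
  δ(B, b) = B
Testing a few strings:
  'ba' → reject
  'a' → reject
  'bb' → accept
  'bab' → reject
State roles: A=even number of a's so far; B=odd number of a's so far
All strings over {a,b} with an even number of a's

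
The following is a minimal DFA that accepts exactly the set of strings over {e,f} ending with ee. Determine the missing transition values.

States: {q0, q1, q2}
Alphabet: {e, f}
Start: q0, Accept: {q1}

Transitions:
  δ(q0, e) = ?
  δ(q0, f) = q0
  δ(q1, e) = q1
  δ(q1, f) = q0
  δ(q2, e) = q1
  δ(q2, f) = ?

From the language and accept set, identify what each state tracks — q0: last symbol not e; q1: two trailing e's; q2: one trailing e.
Each missing δ(q, a) is the state matching the new tracked value after reading a.
δ(q0, e) = q2; δ(q2, f) = q0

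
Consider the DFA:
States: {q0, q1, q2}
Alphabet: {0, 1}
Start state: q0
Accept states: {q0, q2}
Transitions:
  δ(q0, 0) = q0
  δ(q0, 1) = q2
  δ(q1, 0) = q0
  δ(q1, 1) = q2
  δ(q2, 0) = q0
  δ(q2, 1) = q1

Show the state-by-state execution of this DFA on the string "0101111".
read '0': q0 → q0
  read '1': q0 → q2
  read '0': q2 → q0
  read '1': q0 → q2
  read '1': q2 → q1
  read '1': q1 → q2
  read '1': q2 → q1
q0 -> q0 -> q2 -> q0 -> q2 -> q1 -> q2 -> q1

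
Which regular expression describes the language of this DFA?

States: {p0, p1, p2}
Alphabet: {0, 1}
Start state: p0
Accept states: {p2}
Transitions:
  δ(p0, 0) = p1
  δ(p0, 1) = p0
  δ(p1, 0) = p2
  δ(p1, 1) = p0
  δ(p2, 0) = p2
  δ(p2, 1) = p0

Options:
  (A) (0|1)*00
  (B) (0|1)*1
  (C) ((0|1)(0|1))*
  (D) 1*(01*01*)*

Check each option against the DFA on short strings; one disagreement eliminates an option:
  (A) (0|1)*00: agrees with the DFA on every string of length ≤ 6
  (B) (0|1)*1: on '1' the DFA goes p0 → p0 and rejects (p0 ∉ Accept), but the regex matches it → eliminate
  (C) ((0|1)(0|1))*: on ε the DFA stays in p0 and rejects (p0 ∉ Accept), but the regex matches it → eliminate
  (D) 1*(01*01*)*: on ε the DFA stays in p0 and rejects (p0 ∉ Accept), but the regex matches it → eliminate
Only (A) is consistent with the DFA.
(A) (0|1)*00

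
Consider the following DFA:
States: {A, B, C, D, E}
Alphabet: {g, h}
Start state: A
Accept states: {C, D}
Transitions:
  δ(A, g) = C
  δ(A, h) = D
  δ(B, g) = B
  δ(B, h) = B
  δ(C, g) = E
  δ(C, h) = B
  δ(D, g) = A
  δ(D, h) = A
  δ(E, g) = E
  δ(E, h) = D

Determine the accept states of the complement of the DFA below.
Complement accept states = All states \ Original accept states
= {A, B, C, D, E} \ {C, D}
{A, B, E}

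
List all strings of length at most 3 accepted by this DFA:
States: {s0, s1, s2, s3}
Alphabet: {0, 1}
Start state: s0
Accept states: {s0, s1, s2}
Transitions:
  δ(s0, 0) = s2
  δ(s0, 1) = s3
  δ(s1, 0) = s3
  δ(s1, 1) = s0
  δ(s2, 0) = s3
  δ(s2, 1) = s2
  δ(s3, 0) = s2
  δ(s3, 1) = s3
ε, 0, 01, 10, 000, 011, 101, 110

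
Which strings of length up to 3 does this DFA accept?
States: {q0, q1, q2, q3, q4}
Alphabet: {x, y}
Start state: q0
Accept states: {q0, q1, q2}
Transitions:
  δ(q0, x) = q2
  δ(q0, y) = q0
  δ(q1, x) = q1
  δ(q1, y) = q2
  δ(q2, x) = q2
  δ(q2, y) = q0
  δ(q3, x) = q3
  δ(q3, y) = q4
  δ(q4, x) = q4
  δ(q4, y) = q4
ε, x, y, xx, xy, yx, yy, xxx, xxy, xyx, xyy, yxx, yxy, yyx, yyy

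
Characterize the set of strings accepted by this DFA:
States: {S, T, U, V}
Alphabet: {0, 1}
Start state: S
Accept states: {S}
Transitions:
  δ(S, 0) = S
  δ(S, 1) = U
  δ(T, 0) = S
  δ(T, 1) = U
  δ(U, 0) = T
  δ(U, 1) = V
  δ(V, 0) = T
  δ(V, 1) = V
Testing a few strings:
  '001' → reject
  '1110' → reject
  '11' → reject
  '0000' → accept
State roles: S=value ≡ 0 (mod 4); T=value ≡ 2 (mod 4); U=value ≡ 1 (mod 4); V=value ≡ 3 (mod 4)
All binary strings representing a multiple of 4 (read in base 2; leading zeros allowed and ε counts as 0)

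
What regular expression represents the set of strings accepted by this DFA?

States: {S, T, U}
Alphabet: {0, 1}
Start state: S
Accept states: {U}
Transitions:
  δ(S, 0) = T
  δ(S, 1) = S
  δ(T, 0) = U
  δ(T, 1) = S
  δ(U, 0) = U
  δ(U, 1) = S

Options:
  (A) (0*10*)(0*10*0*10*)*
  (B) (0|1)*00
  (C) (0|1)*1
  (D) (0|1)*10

Check each option against the DFA on short strings; one disagreement eliminates an option:
  (A) (0*10*)(0*10*0*10*)*: on '1' the DFA goes S → S and rejects (S ∉ Accept), but the regex matches it → eliminate
  (B) (0|1)*00: agrees with the DFA on every string of length ≤ 6
  (C) (0|1)*1: on '1' the DFA goes S → S and rejects (S ∉ Accept), but the regex matches it → eliminate
  (D) (0|1)*10: on '00' the DFA goes S → T → U and accepts (U ∈ Accept), but the regex does not match it → eliminate
Only (B) is consistent with the DFA.
(B) (0|1)*00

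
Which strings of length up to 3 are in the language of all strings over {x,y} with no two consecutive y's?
ε, x, y, xx, xy, yx, xxx, xxy, xyx, yxx, yxy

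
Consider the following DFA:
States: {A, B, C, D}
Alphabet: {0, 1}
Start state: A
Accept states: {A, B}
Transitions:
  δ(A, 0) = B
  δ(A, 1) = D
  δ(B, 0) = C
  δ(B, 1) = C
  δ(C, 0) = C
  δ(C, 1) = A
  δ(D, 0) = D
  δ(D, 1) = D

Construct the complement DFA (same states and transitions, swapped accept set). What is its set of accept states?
Complement accept states = All states \ Original accept states
= {A, B, C, D} \ {A, B}
{C, D}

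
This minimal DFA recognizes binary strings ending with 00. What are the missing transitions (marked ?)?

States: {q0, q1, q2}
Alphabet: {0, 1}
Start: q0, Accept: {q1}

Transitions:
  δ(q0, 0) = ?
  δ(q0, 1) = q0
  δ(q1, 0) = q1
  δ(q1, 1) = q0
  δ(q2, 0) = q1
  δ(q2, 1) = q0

From the language and accept set, identify what each state tracks — q0: last symbol not 0; q1: two trailing 0's; q2: one trailing 0.
Each missing δ(q, a) is the state matching the new tracked value after reading a.
δ(q0, 0) = q2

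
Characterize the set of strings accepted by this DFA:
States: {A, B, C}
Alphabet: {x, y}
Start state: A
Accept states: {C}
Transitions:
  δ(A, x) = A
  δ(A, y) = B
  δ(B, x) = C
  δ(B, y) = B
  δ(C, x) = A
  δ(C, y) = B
Testing a few strings:
  'xyxy' → reject
  'xxyy' → reject
  'xxy' → reject
  'yy' → reject
State roles: A=no suffix match; B=one trailing y; C=suffix is yx
All strings over {x,y} ending with yx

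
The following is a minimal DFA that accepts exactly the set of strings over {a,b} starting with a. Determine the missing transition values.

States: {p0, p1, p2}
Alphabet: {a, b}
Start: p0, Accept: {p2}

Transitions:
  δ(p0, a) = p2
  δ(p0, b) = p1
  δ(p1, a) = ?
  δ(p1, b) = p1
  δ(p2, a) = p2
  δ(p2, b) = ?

From the language and accept set, identify what each state tracks — p0: no input read; p1: started with b (dead); p2: started with a.
Each missing δ(q, a) is the state matching the new tracked value after reading a.
δ(p1, a) = p1; δ(p2, b) = p2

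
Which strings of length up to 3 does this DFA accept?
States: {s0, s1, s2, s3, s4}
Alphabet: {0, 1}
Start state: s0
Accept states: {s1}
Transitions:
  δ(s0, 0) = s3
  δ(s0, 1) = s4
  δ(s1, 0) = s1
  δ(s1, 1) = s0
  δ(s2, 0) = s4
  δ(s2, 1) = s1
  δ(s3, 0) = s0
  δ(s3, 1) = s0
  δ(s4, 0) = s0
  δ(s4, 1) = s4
None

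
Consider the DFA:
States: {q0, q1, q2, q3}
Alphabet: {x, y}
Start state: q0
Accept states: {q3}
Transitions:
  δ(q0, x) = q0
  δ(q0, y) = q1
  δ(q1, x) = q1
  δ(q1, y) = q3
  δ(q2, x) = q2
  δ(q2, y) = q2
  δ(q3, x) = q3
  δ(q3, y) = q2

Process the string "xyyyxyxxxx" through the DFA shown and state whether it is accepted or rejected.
Processing string "xyyyxyxxxx":
  q0 --x--> q0
  q0 --y--> q1
  q1 --y--> q3
  q3 --y--> q2
  q2 --x--> q2
  q2 --y--> q2
  q2 --x--> q2
  q2 --x--> q2
  q2 --x--> q2
  q2 --x--> q2
Final state: q2
Accept states: {q3}
No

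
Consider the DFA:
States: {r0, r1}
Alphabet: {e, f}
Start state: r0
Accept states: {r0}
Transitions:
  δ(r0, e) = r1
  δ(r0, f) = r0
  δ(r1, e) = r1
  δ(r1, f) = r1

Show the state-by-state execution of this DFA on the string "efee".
read 'e': r0 → r1
  read 'f': r1 → r1
  read 'e': r1 → r1
  read 'e': r1 → r1
r0 -> r1 -> r1 -> r1 -> r1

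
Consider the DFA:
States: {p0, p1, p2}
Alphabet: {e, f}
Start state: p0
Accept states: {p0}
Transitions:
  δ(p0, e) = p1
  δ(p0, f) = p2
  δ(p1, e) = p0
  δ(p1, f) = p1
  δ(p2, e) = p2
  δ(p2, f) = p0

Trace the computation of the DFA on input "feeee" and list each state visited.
read 'f': p0 → p2
  read 'e': p2 → p2
  read 'e': p2 → p2
  read 'e': p2 → p2
  read 'e': p2 → p2
p0 -> p2 -> p2 -> p2 -> p2 -> p2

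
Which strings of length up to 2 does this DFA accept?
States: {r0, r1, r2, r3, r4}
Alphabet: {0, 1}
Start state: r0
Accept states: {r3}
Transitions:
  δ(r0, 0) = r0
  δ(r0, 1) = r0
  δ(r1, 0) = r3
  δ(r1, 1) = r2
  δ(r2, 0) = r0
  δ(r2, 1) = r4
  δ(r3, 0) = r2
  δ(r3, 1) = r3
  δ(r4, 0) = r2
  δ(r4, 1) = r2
None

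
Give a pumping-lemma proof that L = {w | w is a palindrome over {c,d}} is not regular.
Assume L is regular with pumping length p. Idea: pumping the leading c-block breaks the symmetry.
Choose s = c^p d c^p (a palindrome of length 2p+1 ≥ p). By the pumping lemma, s = xyz with |xy| ≤ p, |y| > 0, so y = c^k with k > 0 (xy lies entirely in the first c^p). Then xy²z = c^(p+k) d c^p, which is not a palindrome since p+k ≠ p.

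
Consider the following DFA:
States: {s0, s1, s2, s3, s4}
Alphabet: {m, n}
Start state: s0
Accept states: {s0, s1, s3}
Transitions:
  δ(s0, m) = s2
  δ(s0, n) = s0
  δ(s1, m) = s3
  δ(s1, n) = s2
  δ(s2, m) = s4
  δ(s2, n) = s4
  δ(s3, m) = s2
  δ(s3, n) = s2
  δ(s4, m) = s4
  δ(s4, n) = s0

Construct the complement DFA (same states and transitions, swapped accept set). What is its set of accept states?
Complement accept states = All states \ Original accept states
= {s0, s1, s2, s3, s4} \ {s0, s1, s3}
{s2, s4}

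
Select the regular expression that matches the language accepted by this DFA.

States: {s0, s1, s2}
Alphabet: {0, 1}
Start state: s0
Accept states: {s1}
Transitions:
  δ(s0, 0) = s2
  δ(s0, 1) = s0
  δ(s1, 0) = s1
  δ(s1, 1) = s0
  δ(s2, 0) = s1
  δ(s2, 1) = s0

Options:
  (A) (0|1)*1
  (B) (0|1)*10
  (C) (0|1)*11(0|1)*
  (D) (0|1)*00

Check each option against the DFA on short strings; one disagreement eliminates an option:
  (A) (0|1)*1: on '1' the DFA goes s0 → s0 and rejects (s0 ∉ Accept), but the regex matches it → eliminate
  (B) (0|1)*10: on '00' the DFA goes s0 → s2 → s1 and accepts (s1 ∈ Accept), but the regex does not match it → eliminate
  (C) (0|1)*11(0|1)*: on '00' the DFA goes s0 → s2 → s1 and accepts (s1 ∈ Accept), but the regex does not match it → eliminate
  (D) (0|1)*00: agrees with the DFA on every string of length ≤ 6
Only (D) is consistent with the DFA.
(D) (0|1)*00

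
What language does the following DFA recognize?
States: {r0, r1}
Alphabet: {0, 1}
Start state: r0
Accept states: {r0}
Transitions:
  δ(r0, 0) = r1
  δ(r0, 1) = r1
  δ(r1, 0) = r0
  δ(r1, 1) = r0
Testing a few strings:
  '000' → reject
  '001' → reject
  '00' → accept
  '0' → reject
State roles: r0=even length so far; r1=odd length so far
All binary strings of even length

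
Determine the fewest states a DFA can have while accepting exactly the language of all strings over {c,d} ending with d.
By Myhill–Nerode, count the distinguishable equivalence classes: two classes — last symbol is d vs. not.
2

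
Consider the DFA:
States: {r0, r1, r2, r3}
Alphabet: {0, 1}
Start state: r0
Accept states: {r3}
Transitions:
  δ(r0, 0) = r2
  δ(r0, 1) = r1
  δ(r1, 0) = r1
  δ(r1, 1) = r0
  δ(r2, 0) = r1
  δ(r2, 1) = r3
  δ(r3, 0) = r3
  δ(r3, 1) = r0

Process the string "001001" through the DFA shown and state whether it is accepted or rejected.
Processing string "001001":
  r0 --0--> r2
  r2 --0--> r1
  r1 --1--> r0
  r0 --0--> r2
  r2 --0--> r1
  r1 --1--> r0
Final state: r0
Accept states: {r3}
No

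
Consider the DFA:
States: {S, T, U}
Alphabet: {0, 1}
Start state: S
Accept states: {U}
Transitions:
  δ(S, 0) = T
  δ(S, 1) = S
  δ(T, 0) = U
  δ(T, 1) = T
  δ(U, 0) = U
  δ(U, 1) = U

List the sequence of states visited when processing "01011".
read '0': S → T
  read '1': T → T
  read '0': T → U
  read '1': U → U
  read '1': U → U
S -> T -> T -> U -> U -> U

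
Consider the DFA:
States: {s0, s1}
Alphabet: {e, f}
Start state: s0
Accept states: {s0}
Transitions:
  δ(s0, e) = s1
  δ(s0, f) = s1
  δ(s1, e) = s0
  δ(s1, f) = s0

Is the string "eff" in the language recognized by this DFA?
Processing string "eff":
  s0 --e--> s1
  s1 --f--> s0
  s0 --f--> s1
Final state: s1
Accept states: {s0}
No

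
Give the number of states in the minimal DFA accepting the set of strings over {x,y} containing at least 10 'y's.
By Myhill–Nerode, count the distinguishable equivalence classes: 11 classes — having seen 0, 1, …, 9, or ≥10 copies of 'y'; any two classes i < j (j ≤ 10) are distinguished by the string y^(10−j), which takes class j to 10 copies (accepted) but leaves class i below 10 (rejected).
11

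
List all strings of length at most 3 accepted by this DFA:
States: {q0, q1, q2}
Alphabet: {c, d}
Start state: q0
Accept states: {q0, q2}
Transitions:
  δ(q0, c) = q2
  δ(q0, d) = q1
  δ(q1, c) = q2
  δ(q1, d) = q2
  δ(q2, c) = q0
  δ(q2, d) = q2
ε, c, cc, cd, dc, dd, ccc, cdc, cdd, dcc, dcd, ddc, ddd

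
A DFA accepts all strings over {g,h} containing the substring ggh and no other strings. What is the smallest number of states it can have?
By Myhill–Nerode, count the distinguishable equivalence classes: 4 classes — one per longest suffix of the input that is a prefix of 'ggh' (lengths 0 through 2), plus an absorbing 'already seen ggh' class.
4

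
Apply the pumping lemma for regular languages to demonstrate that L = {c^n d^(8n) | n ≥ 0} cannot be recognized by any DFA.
Assume L is regular with pumping length p. Idea: pumping the c-block breaks the 1:8 ratio.
Choose s = c^p d^(8p) (length 9p ≥ p). By the pumping lemma, s = xyz with |xy| ≤ p, |y| > 0, so y = c^k with k ≥ 1. Then xy²z = c^(p+k) d^(8p). For this to be in L we would need 8p = 8(p+k), i.e. 8k = 0, contradicting k ≥ 1. So xy²z ∉ L.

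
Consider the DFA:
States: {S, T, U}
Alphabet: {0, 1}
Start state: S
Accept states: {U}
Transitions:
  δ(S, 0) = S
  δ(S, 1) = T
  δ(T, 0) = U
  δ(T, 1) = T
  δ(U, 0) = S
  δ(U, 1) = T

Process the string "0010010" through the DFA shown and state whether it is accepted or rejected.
Processing string "0010010":
  S --0--> S
  S --0--> S
  S --1--> T
  T --0--> U
  U --0--> S
  S --1--> T
  T --0--> U
Final state: U
Accept states: {U}
Yes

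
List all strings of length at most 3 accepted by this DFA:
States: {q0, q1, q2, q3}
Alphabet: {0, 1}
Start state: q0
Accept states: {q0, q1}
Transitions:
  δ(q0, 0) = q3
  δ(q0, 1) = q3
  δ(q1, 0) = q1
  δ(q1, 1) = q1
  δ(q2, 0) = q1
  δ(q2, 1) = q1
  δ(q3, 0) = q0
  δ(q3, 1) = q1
ε, 00, 01, 10, 11, 010, 011, 110, 111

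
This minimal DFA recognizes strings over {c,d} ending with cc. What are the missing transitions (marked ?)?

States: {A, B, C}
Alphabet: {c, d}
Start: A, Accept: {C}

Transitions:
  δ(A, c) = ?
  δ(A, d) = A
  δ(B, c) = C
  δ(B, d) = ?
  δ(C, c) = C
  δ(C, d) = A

From the language and accept set, identify what each state tracks — A: last symbol not c; B: one trailing c; C: two trailing c's.
Each missing δ(q, a) is the state matching the new tracked value after reading a.
δ(A, c) = B; δ(B, d) = A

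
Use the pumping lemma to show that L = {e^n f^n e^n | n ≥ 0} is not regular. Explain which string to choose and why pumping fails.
Assume L is regular with pumping length p. Idea: pumping the first e-block unbalances it against the other two.
Choose s = e^p f^p e^p ∈ L (|s| = 3p ≥ p). By the pumping lemma, s = xyz with |xy| ≤ p, |y| > 0, so y = e^k with k ≥ 1, inside the first e-block. Then xy²z = e^(p+k) f^p e^p. The first block has length p+k ≠ p, so the three block lengths are no longer equal and xy²z ∉ L.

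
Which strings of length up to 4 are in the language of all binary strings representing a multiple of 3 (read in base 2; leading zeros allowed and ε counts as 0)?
ε, 0, 00, 11, 000, 011, 110, 0000, 0011, 0110, 1001, 1100, 1111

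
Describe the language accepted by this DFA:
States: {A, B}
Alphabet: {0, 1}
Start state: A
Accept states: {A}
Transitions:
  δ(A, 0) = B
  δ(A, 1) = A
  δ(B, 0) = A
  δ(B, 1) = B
Testing a few strings:
  '011' → reject
  '000' → reject
  '11' → accept
  '1' → accept
State roles: A=even number of 0's so far; B=odd number of 0's so far
All binary strings with an even number of 0's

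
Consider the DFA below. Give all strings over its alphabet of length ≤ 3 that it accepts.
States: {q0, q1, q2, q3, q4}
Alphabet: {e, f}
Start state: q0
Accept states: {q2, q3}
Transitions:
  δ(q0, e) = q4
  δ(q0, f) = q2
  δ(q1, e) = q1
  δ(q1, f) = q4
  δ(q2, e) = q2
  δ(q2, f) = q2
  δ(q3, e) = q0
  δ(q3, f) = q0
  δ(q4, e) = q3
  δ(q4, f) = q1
f, ee, fe, ff, fee, fef, ffe, fff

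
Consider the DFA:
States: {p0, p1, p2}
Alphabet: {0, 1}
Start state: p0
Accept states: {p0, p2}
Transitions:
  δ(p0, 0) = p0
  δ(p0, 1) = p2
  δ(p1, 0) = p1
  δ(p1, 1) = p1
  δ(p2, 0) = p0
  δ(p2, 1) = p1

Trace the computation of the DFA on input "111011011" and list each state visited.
read '1': p0 → p2
  read '1': p2 → p1
  read '1': p1 → p1
  read '0': p1 → p1
  read '1': p1 → p1
  read '1': p1 → p1
  read '0': p1 → p1
  read '1': p1 → p1
  read '1': p1 → p1
p0 -> p2 -> p1 -> p1 -> p1 -> p1 -> p1 -> p1 -> p1 -> p1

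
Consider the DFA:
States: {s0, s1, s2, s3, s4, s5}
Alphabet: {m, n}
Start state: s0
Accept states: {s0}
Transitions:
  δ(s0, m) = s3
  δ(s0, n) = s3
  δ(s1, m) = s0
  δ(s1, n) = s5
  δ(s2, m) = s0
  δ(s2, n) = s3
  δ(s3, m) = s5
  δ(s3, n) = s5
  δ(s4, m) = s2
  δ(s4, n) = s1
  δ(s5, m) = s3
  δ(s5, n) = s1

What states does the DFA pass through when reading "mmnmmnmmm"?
read 'm': s0 → s3
  read 'm': s3 → s5
  read 'n': s5 → s1
  read 'm': s1 → s0
  read 'm': s0 → s3
  read 'n': s3 → s5
  read 'm': s5 → s3
  read 'm': s3 → s5
  read 'm': s5 → s3
s0 -> s3 -> s5 -> s1 -> s0 -> s3 -> s5 -> s3 -> s5 -> s3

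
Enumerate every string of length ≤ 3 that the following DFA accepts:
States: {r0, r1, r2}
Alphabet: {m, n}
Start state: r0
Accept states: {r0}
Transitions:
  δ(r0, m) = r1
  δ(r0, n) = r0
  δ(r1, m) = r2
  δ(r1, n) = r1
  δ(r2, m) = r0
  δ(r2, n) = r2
ε, n, nn, mmm, nnn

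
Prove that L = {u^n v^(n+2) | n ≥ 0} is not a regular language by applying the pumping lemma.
Assume L is regular with pumping length p. Idea: pumping the u-block breaks the fixed offset of 2.
Choose s = u^p v^(p+2) ∈ L. By the pumping lemma, s = xyz with |xy| ≤ p, |y| > 0, so y = u^k with k ≥ 1. Then xy²z = u^(p+k) v^(p+2). For this to be in L we would need p+2 = (p+k)+2, i.e. k = 0, contradicting k ≥ 1. So xy²z ∉ L.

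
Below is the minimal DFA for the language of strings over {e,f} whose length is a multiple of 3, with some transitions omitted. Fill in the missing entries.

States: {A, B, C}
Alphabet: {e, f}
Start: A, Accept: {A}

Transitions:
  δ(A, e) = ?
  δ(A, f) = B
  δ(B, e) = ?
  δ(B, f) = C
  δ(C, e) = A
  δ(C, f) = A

From the language and accept set, identify what each state tracks — A: length ≡ 0 (mod 3); B: length ≡ 1 (mod 3); C: length ≡ 2 (mod 3).
Each missing δ(q, a) is the state matching the new tracked value after reading a.
δ(A, e) = B; δ(B, e) = C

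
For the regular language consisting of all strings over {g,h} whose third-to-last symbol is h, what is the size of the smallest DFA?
By Myhill–Nerode, count the distinguishable equivalence classes: 2^3 = 8 classes — the DFA must remember the last 3 symbols read; every pair of distinct length-3 suffixes is distinguishable by some continuation.
8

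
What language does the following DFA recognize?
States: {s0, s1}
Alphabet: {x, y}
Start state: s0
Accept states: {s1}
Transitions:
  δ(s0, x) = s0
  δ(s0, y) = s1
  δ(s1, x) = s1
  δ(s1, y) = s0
Testing a few strings:
  'y' → accept
  'yy' → reject
  'yx' → accept
  'x' → reject
State roles: s0=even number of y's so far; s1=odd number of y's so far
All strings over {x,y} with an odd number of y's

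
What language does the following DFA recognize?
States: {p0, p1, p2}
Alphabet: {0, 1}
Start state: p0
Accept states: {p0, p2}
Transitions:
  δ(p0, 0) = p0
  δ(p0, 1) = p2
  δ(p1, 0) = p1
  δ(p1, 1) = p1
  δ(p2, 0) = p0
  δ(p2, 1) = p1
Testing a few strings:
  '1' → accept
  '1011' → reject
  '0' → accept
  '010' → accept
State roles: p0=last symbol not 1 (ok); p1=saw 11 (dead); p2=last symbol 1 (ok)
All binary strings with no two consecutive 1's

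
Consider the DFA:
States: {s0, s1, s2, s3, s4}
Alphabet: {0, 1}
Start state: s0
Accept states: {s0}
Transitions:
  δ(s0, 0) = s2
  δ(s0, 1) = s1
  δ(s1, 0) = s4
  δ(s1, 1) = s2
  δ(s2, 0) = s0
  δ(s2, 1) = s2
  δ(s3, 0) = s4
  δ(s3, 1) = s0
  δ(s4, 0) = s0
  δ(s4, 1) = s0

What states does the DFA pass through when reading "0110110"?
read '0': s0 → s2
  read '1': s2 → s2
  read '1': s2 → s2
  read '0': s2 → s0
  read '1': s0 → s1
  read '1': s1 → s2
  read '0': s2 → s0
s0 -> s2 -> s2 -> s2 -> s0 -> s1 -> s2 -> s0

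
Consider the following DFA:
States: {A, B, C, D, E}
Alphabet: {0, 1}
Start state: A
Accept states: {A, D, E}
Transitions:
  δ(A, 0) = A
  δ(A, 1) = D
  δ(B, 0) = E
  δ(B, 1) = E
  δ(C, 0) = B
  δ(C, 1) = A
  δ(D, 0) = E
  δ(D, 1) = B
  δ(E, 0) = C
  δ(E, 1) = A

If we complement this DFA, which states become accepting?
Complement accept states = All states \ Original accept states
= {A, B, C, D, E} \ {A, D, E}
{B, C}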